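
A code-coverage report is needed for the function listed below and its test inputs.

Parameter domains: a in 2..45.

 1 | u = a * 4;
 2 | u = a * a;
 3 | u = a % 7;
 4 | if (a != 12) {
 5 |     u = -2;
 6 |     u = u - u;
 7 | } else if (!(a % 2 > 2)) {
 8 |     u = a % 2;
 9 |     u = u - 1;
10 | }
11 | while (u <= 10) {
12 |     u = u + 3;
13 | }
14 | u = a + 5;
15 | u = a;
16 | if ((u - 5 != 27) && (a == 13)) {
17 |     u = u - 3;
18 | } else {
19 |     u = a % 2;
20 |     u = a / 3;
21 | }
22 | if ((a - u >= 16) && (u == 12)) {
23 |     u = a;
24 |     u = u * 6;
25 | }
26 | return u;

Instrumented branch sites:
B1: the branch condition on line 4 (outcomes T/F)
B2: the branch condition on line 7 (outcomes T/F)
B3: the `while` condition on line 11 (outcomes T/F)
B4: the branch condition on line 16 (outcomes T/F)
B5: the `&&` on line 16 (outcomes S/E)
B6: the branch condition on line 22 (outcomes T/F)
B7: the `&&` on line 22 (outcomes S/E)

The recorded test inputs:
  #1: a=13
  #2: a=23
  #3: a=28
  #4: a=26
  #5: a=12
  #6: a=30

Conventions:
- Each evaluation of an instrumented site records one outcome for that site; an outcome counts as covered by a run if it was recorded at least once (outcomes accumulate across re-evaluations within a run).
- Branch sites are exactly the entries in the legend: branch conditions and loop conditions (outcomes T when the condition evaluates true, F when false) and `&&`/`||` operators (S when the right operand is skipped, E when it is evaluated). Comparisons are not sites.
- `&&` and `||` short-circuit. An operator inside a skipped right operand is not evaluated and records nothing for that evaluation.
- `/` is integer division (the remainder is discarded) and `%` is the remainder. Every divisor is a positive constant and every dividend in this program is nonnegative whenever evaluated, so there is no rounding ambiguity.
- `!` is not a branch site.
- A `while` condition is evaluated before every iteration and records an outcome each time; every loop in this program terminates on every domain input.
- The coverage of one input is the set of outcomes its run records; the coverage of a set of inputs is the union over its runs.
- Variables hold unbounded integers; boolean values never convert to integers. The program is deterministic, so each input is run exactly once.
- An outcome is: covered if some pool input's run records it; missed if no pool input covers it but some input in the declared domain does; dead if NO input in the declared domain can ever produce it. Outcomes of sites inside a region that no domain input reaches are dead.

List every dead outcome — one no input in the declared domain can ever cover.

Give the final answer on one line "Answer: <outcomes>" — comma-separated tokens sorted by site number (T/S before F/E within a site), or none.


sweeping the full domain (44 inputs) for each outcome:
  B2=F: unreachable across the whole domain -> dead
  reachable outcomes have witnesses, e.g. B1=T (e.g. a=2), B1=F (e.g. a=12), B2=T (e.g. a=12), B3=T (e.g. a=2)
Answer: B2=F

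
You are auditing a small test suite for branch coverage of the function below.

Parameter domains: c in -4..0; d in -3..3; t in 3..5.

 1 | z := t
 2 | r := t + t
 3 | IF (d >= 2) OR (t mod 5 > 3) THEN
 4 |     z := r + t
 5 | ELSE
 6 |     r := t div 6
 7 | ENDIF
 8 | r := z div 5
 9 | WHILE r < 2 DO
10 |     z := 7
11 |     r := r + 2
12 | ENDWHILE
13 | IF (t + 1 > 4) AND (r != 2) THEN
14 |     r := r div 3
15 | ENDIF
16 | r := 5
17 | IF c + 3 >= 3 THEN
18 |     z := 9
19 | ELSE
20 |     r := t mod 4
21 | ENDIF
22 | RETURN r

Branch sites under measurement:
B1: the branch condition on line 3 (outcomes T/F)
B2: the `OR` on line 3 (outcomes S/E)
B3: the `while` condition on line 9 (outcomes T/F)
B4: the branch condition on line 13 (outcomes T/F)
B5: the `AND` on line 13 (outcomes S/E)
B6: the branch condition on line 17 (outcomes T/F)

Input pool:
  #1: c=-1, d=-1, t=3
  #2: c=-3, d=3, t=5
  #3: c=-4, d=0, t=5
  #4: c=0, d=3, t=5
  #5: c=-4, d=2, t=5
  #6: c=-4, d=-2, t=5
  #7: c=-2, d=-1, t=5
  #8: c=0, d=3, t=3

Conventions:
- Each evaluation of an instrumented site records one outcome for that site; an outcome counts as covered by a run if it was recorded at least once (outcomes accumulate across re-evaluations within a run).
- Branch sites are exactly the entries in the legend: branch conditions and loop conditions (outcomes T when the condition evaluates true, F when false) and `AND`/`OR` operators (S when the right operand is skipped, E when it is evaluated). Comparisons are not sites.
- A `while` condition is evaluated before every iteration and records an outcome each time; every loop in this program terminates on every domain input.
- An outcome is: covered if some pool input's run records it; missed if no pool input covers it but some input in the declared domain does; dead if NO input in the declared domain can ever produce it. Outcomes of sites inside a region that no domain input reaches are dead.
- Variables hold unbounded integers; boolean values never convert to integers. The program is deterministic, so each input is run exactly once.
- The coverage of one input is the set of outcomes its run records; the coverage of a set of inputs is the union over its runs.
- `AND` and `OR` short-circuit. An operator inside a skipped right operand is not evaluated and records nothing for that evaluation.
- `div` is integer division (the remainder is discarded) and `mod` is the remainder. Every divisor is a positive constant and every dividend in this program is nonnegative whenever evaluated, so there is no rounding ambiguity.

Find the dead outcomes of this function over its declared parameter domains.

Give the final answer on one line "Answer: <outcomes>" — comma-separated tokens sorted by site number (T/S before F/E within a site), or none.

running all 105 domain inputs and tallying outcomes:
  reachable outcomes have witnesses, e.g. B1=T (e.g. c=-4, d=-3, t=4), B1=F (e.g. c=-4, d=-3, t=3), B2=S (e.g. c=-4, d=2, t=3), B2=E (e.g. c=-4, d=-3, t=3)

Answer: none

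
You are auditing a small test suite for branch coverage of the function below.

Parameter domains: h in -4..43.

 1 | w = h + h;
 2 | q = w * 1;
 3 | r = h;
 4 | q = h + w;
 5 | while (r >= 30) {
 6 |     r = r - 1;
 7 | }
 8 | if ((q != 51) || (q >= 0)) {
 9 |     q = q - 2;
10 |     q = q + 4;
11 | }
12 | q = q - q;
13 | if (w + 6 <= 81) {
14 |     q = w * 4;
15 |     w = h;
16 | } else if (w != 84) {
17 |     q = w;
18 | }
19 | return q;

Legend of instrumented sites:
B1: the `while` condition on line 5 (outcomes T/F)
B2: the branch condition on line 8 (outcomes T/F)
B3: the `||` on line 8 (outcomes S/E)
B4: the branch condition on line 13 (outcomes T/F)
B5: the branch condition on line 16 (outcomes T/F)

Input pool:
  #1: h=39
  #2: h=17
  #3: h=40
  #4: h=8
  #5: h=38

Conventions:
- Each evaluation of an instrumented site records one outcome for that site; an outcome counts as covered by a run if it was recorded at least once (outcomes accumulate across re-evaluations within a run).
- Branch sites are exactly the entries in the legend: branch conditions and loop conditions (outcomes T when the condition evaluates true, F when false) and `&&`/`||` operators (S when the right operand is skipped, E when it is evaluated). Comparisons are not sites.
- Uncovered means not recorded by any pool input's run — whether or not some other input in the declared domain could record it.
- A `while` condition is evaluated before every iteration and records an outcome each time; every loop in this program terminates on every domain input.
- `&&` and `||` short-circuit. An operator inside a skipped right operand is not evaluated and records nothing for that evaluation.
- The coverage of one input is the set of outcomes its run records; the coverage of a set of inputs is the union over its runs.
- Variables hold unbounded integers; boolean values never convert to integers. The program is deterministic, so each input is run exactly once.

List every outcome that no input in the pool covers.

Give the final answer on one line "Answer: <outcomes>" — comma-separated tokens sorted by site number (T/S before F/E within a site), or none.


input #1 (h=39): events B1->T, B1->T, B1->T, B1->T, B1->T, B1->T, B1->T, B1->T, B1->T, B1->T, B1->F, B3->S, B2->T, B4->F, ...; covers B1=T, B1=F, B2=T, B3=S, B4=F, B5=T
input #2 (h=17): events B1->F, B3->E, B2->T, B4->T; covers B1=F, B2=T, B3=E, B4=T
input #3 (h=40): events B1->T, B1->T, B1->T, B1->T, B1->T, B1->T, B1->T, B1->T, B1->T, B1->T, B1->T, B1->F, B3->S, B2->T, ...; covers B1=T, B1=F, B2=T, B3=S, B4=F, B5=T
input #4 (h=8): events B1->F, B3->S, B2->T, B4->T; covers B1=F, B2=T, B3=S, B4=T
input #5 (h=38): events B1->T, B1->T, B1->T, B1->T, B1->T, B1->T, B1->T, B1->T, B1->T, B1->F, B3->S, B2->T, B4->F, B5->T; covers B1=T, B1=F, B2=T, B3=S, B4=F, B5=T
union over the pool: B1=T, B1=F, B2=T, B3=S, B3=E, B4=T, B4=F, B5=T
uncovered (2 of 10): B2=F, B5=F
Answer: B2=F, B5=F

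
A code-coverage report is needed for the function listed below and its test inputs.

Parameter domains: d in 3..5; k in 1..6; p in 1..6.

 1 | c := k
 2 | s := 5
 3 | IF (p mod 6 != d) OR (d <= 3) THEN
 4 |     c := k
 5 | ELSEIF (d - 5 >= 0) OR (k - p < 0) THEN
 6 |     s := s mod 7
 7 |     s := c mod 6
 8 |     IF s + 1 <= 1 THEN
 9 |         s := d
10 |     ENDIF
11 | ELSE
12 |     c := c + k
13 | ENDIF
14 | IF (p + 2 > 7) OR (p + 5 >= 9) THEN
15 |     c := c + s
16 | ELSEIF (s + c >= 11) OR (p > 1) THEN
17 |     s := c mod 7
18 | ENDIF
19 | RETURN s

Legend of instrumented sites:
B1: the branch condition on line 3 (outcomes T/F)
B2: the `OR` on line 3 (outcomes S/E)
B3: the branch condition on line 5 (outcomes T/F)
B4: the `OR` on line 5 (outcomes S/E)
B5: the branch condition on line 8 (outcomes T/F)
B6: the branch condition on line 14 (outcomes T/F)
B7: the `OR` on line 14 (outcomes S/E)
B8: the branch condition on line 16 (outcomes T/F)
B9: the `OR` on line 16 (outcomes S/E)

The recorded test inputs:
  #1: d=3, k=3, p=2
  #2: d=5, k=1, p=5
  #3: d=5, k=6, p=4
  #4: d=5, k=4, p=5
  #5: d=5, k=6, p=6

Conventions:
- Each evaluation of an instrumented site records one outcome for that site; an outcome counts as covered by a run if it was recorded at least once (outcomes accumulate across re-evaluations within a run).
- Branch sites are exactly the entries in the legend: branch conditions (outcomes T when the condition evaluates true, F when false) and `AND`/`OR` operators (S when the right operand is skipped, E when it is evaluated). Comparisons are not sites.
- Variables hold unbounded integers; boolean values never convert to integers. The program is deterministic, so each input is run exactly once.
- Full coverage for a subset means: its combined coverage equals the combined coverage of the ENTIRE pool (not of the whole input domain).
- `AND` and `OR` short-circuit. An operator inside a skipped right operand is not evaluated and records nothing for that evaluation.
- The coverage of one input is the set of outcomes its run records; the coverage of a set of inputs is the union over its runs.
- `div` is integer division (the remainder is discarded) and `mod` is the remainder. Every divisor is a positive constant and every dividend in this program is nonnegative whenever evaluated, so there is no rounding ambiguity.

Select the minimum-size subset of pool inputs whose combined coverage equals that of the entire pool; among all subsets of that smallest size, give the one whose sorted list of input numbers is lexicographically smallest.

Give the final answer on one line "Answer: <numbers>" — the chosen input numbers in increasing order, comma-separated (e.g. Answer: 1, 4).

test 1 (d=3, k=3, p=2) hits B1=T, B2=S, B6=F, B7=E, B8=T, B9=E
test 2 (d=5, k=1, p=5) hits B1=F, B2=E, B3=T, B4=S, B5=F, B6=T, B7=E
test 3 (d=5, k=6, p=4) hits B1=T, B2=S, B6=T, B7=E
test 4 (d=5, k=4, p=5) hits B1=F, B2=E, B3=T, B4=S, B5=F, B6=T, B7=E
test 5 (d=5, k=6, p=6) hits B1=T, B2=S, B6=T, B7=S
together the pool reaches 13 outcomes: B1=T, B1=F, B2=S, B2=E, B3=T, B4=S, B5=F, B6=T, B6=F, B7=S, B7=E, B8=T, B9=E
every size-1 subset falls short of the 13 outcomes (best: 7/13)
every size-2 subset falls short of the 13 outcomes (best: 12/13)
the canonical winner is {1, 2, 5}: size 3, full 13-outcome coverage, earliest index list among size-3 covers

Answer: 1, 2, 5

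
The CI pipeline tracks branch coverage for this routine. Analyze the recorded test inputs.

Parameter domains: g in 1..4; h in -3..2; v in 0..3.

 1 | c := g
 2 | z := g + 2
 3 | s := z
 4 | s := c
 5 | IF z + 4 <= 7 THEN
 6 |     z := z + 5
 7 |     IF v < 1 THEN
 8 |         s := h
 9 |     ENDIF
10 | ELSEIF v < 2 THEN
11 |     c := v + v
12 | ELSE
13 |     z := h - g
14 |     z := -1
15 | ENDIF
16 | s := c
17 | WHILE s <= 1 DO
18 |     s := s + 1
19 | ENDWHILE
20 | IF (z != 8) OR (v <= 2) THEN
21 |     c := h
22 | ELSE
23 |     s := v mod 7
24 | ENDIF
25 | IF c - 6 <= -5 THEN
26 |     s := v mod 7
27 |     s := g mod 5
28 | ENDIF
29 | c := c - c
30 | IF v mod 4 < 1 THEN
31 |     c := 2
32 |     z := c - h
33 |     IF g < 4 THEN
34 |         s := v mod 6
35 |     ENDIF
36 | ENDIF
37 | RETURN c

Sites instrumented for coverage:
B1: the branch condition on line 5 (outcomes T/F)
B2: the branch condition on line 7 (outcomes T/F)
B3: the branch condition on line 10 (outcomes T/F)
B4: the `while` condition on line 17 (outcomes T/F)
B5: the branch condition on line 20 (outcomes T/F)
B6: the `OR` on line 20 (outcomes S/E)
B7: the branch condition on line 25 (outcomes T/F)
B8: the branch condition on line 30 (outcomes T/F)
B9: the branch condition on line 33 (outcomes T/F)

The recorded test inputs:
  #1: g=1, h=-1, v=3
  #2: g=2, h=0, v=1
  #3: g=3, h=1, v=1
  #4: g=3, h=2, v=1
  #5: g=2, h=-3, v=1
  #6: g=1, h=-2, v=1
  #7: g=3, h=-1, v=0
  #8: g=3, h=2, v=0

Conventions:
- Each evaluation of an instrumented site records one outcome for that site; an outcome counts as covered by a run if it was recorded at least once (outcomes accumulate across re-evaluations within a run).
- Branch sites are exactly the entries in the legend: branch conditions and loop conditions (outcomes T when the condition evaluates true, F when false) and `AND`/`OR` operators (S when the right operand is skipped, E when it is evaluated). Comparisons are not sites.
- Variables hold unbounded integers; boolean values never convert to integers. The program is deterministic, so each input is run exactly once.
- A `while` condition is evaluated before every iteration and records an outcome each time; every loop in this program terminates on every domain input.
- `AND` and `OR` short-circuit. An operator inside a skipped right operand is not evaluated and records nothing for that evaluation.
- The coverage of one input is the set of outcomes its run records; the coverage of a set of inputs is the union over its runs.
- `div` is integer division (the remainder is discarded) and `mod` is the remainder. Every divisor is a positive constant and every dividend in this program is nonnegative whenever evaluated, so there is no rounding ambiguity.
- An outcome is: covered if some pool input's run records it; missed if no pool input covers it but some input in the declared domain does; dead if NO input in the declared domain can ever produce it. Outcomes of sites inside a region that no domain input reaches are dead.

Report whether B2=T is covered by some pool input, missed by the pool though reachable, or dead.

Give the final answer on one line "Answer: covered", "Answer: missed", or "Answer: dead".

no pool input records B2=T
but domain input (g=1, h=-3, v=0) does record it -> reachable, so missed

Answer: missed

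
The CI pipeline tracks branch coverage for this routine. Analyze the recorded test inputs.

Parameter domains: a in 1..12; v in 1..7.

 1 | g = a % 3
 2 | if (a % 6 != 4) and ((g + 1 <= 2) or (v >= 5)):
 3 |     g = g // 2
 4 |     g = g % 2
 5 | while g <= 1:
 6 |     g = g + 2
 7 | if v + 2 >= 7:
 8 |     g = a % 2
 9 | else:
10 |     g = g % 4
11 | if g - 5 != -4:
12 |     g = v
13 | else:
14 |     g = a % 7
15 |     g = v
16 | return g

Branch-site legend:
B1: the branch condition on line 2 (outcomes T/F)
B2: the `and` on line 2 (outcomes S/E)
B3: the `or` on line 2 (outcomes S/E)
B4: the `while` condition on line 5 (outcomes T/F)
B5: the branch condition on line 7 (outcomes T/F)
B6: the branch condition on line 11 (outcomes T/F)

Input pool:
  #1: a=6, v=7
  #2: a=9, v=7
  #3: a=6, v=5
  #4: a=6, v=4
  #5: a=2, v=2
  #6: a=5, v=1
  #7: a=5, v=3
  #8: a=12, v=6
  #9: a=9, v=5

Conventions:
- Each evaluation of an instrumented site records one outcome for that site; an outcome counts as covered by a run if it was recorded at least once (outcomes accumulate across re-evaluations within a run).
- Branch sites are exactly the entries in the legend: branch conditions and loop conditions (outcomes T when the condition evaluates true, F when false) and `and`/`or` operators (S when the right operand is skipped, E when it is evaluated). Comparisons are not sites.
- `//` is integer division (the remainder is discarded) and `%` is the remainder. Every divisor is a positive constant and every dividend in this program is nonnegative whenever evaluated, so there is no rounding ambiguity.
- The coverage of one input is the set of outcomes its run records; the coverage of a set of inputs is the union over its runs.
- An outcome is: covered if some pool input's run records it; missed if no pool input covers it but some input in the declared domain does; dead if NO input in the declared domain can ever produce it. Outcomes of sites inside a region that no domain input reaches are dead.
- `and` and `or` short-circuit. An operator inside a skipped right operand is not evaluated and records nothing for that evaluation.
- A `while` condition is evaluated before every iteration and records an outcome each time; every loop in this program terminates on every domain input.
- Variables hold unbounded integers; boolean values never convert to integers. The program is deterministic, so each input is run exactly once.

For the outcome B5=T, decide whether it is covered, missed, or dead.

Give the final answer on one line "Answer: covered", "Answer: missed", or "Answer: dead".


B5=T is recorded by pool input(s) 1, 2, 3, 8, 9 -> covered
Answer: covered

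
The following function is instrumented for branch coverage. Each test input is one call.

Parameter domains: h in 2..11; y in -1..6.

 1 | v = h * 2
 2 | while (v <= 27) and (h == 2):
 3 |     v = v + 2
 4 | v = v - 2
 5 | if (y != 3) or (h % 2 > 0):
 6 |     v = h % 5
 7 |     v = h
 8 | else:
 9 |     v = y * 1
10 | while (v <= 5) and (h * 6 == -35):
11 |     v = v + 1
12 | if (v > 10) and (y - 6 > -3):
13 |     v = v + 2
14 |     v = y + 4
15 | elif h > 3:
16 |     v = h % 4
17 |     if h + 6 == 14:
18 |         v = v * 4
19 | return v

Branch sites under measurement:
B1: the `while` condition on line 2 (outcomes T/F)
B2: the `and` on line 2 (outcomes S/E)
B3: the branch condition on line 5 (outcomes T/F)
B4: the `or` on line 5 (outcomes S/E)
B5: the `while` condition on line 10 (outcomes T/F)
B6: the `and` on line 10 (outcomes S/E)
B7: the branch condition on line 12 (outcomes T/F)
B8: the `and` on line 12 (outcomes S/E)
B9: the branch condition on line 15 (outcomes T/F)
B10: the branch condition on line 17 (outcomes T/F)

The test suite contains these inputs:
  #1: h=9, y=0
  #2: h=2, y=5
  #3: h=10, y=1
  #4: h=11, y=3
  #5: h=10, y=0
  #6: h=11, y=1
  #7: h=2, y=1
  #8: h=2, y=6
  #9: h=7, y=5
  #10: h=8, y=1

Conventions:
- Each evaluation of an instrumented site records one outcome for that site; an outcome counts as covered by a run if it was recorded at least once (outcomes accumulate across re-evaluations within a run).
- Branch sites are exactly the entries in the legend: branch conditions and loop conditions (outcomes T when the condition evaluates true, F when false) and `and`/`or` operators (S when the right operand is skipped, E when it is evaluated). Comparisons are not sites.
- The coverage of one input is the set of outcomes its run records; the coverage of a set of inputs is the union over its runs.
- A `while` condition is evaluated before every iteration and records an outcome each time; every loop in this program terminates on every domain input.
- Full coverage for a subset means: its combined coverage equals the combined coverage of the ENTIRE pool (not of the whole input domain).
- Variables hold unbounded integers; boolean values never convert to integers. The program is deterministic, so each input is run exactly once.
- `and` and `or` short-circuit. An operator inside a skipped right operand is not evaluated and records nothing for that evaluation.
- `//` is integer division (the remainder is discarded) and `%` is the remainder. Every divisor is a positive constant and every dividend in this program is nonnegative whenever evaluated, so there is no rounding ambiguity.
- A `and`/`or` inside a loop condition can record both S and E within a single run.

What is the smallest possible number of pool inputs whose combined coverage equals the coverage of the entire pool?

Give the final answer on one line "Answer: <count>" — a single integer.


input #1, h=9, y=0: events B2->E, B1->F, B4->S, B3->T, B6->S, B5->F, B8->S, B7->F, B9->T, B10->F; outcomes B1=F, B2=E, B3=T, B4=S, B5=F, B6=S, B7=F, B8=S, B9=T, B10=F
input #2, h=2, y=5: events B2->E, B1->T, B2->E, B1->T, B2->E, B1->T, B2->E, B1->T, B2->E, B1->T, B2->E, B1->T, B2->E, B1->T, ...; outcomes B1=T, B1=F, B2=S, B2=E, B3=T, B4=S, B5=F, B6=E, B7=F, B8=S, B9=F
input #3, h=10, y=1: events B2->E, B1->F, B4->S, B3->T, B6->S, B5->F, B8->S, B7->F, B9->T, B10->F; outcomes B1=F, B2=E, B3=T, B4=S, B5=F, B6=S, B7=F, B8=S, B9=T, B10=F
input #4, h=11, y=3: events B2->E, B1->F, B4->E, B3->T, B6->S, B5->F, B8->E, B7->F, B9->T, B10->F; outcomes B1=F, B2=E, B3=T, B4=E, B5=F, B6=S, B7=F, B8=E, B9=T, B10=F
input #5, h=10, y=0: events B2->E, B1->F, B4->S, B3->T, B6->S, B5->F, B8->S, B7->F, B9->T, B10->F; outcomes B1=F, B2=E, B3=T, B4=S, B5=F, B6=S, B7=F, B8=S, B9=T, B10=F
input #6, h=11, y=1: events B2->E, B1->F, B4->S, B3->T, B6->S, B5->F, B8->E, B7->F, B9->T, B10->F; outcomes B1=F, B2=E, B3=T, B4=S, B5=F, B6=S, B7=F, B8=E, B9=T, B10=F
input #7, h=2, y=1: events B2->E, B1->T, B2->E, B1->T, B2->E, B1->T, B2->E, B1->T, B2->E, B1->T, B2->E, B1->T, B2->E, B1->T, ...; outcomes B1=T, B1=F, B2=S, B2=E, B3=T, B4=S, B5=F, B6=E, B7=F, B8=S, B9=F
input #8, h=2, y=6: events B2->E, B1->T, B2->E, B1->T, B2->E, B1->T, B2->E, B1->T, B2->E, B1->T, B2->E, B1->T, B2->E, B1->T, ...; outcomes B1=T, B1=F, B2=S, B2=E, B3=T, B4=S, B5=F, B6=E, B7=F, B8=S, B9=F
input #9, h=7, y=5: events B2->E, B1->F, B4->S, B3->T, B6->S, B5->F, B8->S, B7->F, B9->T, B10->F; outcomes B1=F, B2=E, B3=T, B4=S, B5=F, B6=S, B7=F, B8=S, B9=T, B10=F
input #10, h=8, y=1: events B2->E, B1->F, B4->S, B3->T, B6->S, B5->F, B8->S, B7->F, B9->T, B10->T; outcomes B1=F, B2=E, B3=T, B4=S, B5=F, B6=S, B7=F, B8=S, B9=T, B10=T
the full pool covers 17 outcomes: B1=T, B1=F, B2=S, B2=E, B3=T, B4=S, B4=E, B5=F, B6=S, B6=E, B7=F, B8=S, B8=E, B9=T, B9=F, B10=T, B10=F
checked all size-1 subsets: none covers 17 outcomes (max 11/17)
checked all size-2 subsets: none covers 17 outcomes (max 16/17)
the canonical winner is {2, 4, 10}: size 3, full 17-outcome coverage, earliest index list among size-3 covers
Answer: 3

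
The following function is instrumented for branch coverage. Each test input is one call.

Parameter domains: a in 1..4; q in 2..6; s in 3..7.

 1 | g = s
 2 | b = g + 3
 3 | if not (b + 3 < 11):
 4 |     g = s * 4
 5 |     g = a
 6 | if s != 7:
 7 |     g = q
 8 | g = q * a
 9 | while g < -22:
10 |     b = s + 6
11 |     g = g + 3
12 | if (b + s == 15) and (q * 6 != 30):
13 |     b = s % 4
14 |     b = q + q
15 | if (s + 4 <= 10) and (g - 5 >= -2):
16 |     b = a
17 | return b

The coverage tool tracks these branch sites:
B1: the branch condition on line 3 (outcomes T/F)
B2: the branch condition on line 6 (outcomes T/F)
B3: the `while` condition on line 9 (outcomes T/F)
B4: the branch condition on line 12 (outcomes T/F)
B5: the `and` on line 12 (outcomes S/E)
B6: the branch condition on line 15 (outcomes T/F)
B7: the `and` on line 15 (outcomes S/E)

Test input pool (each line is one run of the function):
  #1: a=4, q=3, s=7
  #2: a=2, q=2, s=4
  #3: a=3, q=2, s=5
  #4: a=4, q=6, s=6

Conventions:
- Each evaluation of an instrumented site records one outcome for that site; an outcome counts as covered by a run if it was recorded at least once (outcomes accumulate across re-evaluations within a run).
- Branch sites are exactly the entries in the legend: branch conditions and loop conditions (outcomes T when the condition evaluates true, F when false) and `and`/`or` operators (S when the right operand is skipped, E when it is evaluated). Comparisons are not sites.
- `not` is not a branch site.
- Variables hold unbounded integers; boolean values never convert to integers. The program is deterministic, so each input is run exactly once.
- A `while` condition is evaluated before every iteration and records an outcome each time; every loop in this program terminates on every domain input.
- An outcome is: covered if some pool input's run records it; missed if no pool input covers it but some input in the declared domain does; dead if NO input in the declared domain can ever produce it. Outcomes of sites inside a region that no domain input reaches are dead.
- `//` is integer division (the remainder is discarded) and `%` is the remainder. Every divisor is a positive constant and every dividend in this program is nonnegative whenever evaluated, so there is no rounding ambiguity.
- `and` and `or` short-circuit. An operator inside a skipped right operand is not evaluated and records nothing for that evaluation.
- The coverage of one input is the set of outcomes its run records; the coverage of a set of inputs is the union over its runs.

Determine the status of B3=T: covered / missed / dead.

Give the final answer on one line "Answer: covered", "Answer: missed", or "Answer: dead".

no pool input records B3=T
checking all 100 inputs in the declared domain: B3=T is never recorded -> dead

Answer: dead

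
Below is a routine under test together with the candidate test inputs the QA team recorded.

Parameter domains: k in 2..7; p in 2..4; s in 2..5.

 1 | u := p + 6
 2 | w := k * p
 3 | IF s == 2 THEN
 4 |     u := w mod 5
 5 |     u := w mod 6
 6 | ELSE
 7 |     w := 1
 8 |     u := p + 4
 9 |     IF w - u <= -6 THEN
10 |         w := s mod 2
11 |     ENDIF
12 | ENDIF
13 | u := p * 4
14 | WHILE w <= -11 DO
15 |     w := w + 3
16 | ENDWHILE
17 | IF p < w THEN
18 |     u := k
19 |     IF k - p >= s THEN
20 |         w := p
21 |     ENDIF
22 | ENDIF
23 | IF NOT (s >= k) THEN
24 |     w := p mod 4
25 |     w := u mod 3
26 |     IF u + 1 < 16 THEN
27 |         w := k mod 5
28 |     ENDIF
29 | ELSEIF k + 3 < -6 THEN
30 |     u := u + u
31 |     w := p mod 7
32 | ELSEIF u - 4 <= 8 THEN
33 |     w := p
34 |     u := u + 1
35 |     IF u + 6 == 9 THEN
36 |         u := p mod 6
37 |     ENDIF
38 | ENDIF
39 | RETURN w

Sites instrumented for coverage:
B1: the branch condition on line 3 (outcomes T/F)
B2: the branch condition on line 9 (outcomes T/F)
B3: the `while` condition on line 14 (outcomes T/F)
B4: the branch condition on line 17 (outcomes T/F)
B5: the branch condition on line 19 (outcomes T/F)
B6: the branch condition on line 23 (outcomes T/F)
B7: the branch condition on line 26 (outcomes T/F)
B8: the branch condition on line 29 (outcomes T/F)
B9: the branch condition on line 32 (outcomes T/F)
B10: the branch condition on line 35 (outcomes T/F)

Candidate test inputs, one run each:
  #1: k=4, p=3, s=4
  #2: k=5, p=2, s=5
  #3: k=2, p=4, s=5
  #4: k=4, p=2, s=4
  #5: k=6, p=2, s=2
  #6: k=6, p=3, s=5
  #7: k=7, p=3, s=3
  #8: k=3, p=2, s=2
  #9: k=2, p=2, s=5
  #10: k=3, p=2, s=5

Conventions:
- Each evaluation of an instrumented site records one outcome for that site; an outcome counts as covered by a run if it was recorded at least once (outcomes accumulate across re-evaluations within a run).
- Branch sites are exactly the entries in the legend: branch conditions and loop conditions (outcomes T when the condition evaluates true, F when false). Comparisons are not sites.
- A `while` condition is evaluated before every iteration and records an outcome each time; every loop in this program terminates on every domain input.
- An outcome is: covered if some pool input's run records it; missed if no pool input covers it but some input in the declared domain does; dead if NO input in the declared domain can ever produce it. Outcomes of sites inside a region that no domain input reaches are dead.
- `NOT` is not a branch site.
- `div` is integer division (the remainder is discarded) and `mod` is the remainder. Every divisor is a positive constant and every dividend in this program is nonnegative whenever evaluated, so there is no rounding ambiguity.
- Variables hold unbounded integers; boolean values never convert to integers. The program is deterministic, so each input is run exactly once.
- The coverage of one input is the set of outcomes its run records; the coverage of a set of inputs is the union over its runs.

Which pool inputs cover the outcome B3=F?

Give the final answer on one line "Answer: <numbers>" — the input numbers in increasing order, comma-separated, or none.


input #1 (k=4, p=3, s=4): hits B3=F
input #2 (k=5, p=2, s=5): hits B3=F
input #3 (k=2, p=4, s=5): hits B3=F
input #4 (k=4, p=2, s=4): hits B3=F
input #5 (k=6, p=2, s=2): hits B3=F
input #6 (k=6, p=3, s=5): hits B3=F
input #7 (k=7, p=3, s=3): hits B3=F
input #8 (k=3, p=2, s=2): hits B3=F
input #9 (k=2, p=2, s=5): hits B3=F
input #10 (k=3, p=2, s=5): hits B3=F
Answer: 1, 2, 3, 4, 5, 6, 7, 8, 9, 10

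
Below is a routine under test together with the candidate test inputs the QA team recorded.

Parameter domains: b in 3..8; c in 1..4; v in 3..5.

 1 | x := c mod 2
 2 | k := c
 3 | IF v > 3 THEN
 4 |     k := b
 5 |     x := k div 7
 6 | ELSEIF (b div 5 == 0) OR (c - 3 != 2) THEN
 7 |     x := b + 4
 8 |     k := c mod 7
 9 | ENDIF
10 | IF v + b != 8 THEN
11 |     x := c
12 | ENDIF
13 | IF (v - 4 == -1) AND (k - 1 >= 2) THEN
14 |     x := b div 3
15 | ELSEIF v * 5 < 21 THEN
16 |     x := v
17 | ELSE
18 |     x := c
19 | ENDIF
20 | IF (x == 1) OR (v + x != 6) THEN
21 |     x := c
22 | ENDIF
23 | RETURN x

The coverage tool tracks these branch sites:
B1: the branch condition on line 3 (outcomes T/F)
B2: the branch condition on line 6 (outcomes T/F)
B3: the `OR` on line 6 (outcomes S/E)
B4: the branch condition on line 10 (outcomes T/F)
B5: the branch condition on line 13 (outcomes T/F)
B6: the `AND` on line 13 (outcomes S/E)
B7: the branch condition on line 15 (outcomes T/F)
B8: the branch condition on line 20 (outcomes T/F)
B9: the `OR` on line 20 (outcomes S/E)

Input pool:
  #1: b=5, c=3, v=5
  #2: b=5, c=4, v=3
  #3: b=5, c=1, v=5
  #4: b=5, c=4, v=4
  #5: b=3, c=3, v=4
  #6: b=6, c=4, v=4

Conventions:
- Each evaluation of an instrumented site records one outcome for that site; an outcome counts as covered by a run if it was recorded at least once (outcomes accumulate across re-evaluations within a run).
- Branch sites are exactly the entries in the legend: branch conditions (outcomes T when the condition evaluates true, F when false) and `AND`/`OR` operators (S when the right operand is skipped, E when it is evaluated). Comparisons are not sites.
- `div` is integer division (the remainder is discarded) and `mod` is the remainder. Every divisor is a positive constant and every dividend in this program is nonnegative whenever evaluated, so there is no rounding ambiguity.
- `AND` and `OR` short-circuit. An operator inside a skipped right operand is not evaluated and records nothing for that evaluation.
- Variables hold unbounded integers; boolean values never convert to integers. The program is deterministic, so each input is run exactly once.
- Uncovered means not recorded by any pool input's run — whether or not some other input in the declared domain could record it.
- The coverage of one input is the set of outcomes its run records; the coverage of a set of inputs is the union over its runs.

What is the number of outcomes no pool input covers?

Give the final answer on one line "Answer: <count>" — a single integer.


#1 (b=5, c=3, v=5) -> B1->T, B4->T, B6->S, B5->F, B7->F, B9->E, B8->T; covered: B1=T, B4=T, B5=F, B6=S, B7=F, B8=T, B9=E
#2 (b=5, c=4, v=3) -> B1->F, B3->E, B2->T, B4->F, B6->E, B5->T, B9->S, B8->T; covered: B1=F, B2=T, B3=E, B4=F, B5=T, B6=E, B8=T, B9=S
#3 (b=5, c=1, v=5) -> B1->T, B4->T, B6->S, B5->F, B7->F, B9->S, B8->T; covered: B1=T, B4=T, B5=F, B6=S, B7=F, B8=T, B9=S
#4 (b=5, c=4, v=4) -> B1->T, B4->T, B6->S, B5->F, B7->T, B9->E, B8->T; covered: B1=T, B4=T, B5=F, B6=S, B7=T, B8=T, B9=E
#5 (b=3, c=3, v=4) -> B1->T, B4->T, B6->S, B5->F, B7->T, B9->E, B8->T; covered: B1=T, B4=T, B5=F, B6=S, B7=T, B8=T, B9=E
#6 (b=6, c=4, v=4) -> B1->T, B4->T, B6->S, B5->F, B7->T, B9->E, B8->T; covered: B1=T, B4=T, B5=F, B6=S, B7=T, B8=T, B9=E
union over the pool: B1=T, B1=F, B2=T, B3=E, B4=T, B4=F, B5=T, B5=F, B6=S, B6=E, B7=T, B7=F, B8=T, B9=S, B9=E
uncovered (3 of 18): B2=F, B3=S, B8=F
Answer: 3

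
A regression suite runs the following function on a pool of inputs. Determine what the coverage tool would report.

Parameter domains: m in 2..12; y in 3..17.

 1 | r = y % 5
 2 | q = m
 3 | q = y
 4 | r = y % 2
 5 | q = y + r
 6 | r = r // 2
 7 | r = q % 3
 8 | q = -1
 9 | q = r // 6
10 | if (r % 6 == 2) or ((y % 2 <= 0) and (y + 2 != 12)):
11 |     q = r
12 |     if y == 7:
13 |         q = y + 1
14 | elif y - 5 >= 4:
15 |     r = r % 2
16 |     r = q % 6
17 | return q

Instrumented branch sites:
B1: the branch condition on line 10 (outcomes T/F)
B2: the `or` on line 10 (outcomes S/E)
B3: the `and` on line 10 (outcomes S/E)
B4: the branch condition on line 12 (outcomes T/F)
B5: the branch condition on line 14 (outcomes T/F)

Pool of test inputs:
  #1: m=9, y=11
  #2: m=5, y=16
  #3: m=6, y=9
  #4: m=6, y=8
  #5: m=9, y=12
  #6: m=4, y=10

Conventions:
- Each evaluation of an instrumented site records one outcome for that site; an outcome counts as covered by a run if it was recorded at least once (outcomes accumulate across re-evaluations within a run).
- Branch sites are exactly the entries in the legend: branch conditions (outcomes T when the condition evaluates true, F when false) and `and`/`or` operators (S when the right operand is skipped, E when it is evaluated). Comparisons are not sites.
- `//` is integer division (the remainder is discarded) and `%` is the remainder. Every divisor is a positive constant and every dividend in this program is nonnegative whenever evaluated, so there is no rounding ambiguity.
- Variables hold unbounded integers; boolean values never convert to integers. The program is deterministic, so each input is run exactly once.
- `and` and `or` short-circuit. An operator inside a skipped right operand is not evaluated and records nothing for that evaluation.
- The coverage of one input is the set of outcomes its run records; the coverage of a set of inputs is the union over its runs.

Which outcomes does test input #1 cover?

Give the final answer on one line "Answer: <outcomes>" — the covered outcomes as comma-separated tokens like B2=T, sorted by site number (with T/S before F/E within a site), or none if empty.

Simulating input #1 (m=9, y=11) step by step:
  B2->E, B3->S, B1->F, B5->T
distinct outcomes covered: B1=F, B2=E, B3=S, B5=T

Answer: B1=F, B2=E, B3=S, B5=T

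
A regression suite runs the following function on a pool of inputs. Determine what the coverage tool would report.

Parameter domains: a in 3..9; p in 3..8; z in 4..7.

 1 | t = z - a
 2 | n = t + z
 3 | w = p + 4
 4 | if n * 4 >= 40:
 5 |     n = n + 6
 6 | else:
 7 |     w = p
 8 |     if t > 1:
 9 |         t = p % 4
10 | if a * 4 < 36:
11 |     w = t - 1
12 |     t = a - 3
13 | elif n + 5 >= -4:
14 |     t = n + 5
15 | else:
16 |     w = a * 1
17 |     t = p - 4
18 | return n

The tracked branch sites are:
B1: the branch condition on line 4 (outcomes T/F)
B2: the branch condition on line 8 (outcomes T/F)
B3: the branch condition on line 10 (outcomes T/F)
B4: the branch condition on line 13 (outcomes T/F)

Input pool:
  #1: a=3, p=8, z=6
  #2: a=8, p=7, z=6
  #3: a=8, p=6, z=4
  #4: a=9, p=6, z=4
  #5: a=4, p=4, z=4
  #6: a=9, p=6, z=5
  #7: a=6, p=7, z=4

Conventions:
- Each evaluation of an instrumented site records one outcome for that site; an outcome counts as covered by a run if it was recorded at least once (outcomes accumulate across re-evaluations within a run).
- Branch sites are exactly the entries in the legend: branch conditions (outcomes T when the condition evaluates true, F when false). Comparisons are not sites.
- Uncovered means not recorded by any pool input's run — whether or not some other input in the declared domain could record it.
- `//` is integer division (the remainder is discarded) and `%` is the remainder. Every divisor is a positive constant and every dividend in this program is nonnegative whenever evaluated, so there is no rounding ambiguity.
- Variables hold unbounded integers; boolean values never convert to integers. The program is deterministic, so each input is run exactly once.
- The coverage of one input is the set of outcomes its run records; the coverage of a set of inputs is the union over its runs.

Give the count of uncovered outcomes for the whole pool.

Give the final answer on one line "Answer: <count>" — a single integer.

run #1 (a=3, p=8, z=6) runs B1->F, B2->T, B3->T; records B1=F, B2=T, B3=T
run #2 (a=8, p=7, z=6) runs B1->F, B2->F, B3->T; records B1=F, B2=F, B3=T
run #3 (a=8, p=6, z=4) runs B1->F, B2->F, B3->T; records B1=F, B2=F, B3=T
run #4 (a=9, p=6, z=4) runs B1->F, B2->F, B3->F, B4->T; records B1=F, B2=F, B3=F, B4=T
run #5 (a=4, p=4, z=4) runs B1->F, B2->F, B3->T; records B1=F, B2=F, B3=T
run #6 (a=9, p=6, z=5) runs B1->F, B2->F, B3->F, B4->T; records B1=F, B2=F, B3=F, B4=T
run #7 (a=6, p=7, z=4) runs B1->F, B2->F, B3->T; records B1=F, B2=F, B3=T
union over the pool: B1=F, B2=T, B2=F, B3=T, B3=F, B4=T
uncovered (2 of 8): B1=T, B4=F

Answer: 2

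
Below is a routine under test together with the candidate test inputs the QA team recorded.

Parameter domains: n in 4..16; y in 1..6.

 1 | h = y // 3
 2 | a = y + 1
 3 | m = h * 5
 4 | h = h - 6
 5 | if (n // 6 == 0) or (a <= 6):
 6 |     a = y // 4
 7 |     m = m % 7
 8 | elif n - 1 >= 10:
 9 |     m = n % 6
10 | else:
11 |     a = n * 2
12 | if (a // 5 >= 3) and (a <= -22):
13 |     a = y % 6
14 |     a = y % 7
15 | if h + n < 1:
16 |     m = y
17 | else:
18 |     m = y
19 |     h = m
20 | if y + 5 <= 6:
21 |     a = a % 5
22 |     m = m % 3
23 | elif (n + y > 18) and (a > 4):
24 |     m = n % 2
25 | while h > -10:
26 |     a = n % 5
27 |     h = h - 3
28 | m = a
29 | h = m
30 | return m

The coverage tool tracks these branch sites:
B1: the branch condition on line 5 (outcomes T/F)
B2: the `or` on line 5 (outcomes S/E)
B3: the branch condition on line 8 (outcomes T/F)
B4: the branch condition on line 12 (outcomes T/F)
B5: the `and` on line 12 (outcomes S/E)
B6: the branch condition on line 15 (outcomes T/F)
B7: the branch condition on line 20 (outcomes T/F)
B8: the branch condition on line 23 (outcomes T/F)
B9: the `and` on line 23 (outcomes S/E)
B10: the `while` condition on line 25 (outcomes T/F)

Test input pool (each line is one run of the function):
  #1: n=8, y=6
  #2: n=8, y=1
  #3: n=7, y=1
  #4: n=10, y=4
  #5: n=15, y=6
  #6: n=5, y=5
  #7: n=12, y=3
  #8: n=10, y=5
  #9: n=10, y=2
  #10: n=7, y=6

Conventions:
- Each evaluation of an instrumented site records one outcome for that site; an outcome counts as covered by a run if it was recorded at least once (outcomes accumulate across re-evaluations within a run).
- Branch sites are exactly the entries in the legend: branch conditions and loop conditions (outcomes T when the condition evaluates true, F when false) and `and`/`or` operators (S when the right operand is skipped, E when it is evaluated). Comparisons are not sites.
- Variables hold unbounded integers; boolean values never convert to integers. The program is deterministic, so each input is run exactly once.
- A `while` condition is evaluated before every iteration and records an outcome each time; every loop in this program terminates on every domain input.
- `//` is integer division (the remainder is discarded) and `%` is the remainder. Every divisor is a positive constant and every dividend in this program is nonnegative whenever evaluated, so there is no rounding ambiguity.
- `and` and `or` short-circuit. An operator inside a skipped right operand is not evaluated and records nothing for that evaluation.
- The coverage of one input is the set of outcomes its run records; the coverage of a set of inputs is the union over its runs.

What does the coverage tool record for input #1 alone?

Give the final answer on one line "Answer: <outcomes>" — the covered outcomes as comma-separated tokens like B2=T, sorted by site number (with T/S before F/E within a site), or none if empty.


Event log for input #1 (n=8, y=6):
  B2->E, B1->F, B3->F, B5->E, B4->F, B6->F, B7->F, B9->S, B8->F, B10->T
  B10->T, B10->T, B10->T, B10->T, B10->T, B10->F
distinct outcomes covered: B1=F, B2=E, B3=F, B4=F, B5=E, B6=F, B7=F, B8=F, B9=S, B10=T, B10=F
Answer: B1=F, B2=E, B3=F, B4=F, B5=E, B6=F, B7=F, B8=F, B9=S, B10=T, B10=F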